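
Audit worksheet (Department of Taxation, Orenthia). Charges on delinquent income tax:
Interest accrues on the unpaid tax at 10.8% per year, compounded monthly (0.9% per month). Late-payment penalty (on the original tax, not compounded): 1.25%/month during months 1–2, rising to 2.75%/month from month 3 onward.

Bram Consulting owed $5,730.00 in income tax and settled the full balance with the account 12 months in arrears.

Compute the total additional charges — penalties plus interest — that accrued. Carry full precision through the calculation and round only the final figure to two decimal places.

$2,369.41

Penalty, months 1–2: 2 × 1.25% × $5,730.00 = $143.25
Penalty, months 3–12: 10 × 2.75% × $5,730.00 = $1,575.75
Interest: $5,730.00 × ((1 + 0.009)^12 − 1) = $5,730.00 × 0.1135097… = $650.4104…
Penalties + interest = $1,719.0000 + $650.4104… = $2,369.41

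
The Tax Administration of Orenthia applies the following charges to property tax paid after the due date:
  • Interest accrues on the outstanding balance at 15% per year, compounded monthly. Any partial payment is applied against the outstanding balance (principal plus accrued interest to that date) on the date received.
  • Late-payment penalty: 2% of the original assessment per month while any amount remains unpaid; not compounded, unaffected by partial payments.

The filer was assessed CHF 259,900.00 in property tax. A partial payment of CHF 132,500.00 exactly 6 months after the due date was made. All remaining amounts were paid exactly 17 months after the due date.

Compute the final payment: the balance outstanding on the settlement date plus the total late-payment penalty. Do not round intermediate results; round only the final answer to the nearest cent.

CHF 257,477.20

Monthly rate = 15% ÷ 12 = 1.25%
Balance at month 6: CHF 259,900.0000 × (1 + 0.0125)^6 = CHF 280,011.8886…
After CHF 132,500.00 payment: CHF 280,011.8886… − CHF 132,500.00 = CHF 147,511.8886…
Balance at month 17: CHF 147,511.8886… × (1 + 0.0125)^11 = CHF 169,111.2011…
Penalty: 17 × 2% × CHF 259,900.00 = CHF 88,366.00
Final settlement = outstanding balance + penalty = CHF 169,111.2011… + CHF 88,366.00 = CHF 257,477.20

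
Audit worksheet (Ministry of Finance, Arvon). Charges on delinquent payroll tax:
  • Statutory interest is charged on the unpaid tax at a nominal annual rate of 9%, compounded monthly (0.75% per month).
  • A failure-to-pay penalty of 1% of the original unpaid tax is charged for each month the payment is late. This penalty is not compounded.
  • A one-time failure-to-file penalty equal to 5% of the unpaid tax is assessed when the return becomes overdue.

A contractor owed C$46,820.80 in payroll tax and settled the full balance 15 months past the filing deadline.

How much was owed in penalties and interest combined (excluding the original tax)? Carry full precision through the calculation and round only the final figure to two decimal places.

C$14,917.23

Failure-to-file penalty: 5% × C$46,820.80 = C$2,341.04
Failure-to-pay penalty = 1% × C$46,820.80 × 15 mo = C$7,023.12
Interest: C$46,820.80 × ((1 + 0.0075)^15 − 1) = C$46,820.80 × 0.1186026… = C$5,553.0683…
Penalties + interest = C$9,364.1600 + C$5,553.0683… = C$14,917.23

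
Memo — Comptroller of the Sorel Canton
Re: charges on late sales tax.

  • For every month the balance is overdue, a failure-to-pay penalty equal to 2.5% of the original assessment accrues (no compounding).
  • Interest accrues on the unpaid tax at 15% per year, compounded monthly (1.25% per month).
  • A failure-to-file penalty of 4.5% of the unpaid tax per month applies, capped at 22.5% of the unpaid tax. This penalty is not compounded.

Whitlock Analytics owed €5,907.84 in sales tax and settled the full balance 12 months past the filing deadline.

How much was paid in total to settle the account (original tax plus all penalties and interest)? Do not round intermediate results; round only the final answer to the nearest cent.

€9,959.17

Failure-to-file: 12 × 4.5% × €5,907.84 = €3,190.23…, capped at 22.5% × €5,907.84 = €1,329.26…
Failure-to-pay penalty: 12 × 2.5% × €5,907.84 = €1,772.35…
Interest: €5,907.84 × ((1 + 0.0125)^12 − 1) = €5,907.84 × 0.1607545… = €949.7120…
Total = €5,907.84 + €3,101.6160 + €949.7120… = €9,959.17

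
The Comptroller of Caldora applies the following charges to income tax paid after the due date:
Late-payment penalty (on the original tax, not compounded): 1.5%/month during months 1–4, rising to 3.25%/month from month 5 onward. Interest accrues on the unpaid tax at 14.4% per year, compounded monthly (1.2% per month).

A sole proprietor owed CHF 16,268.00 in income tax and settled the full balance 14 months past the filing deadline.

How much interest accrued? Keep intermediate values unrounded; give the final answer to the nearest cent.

CHF 2,956.78

Interest: CHF 16,268.00 × ((1 + 0.012)^14 − 1) = CHF 16,268.00 × 0.1817543… = CHF 2,956.7782…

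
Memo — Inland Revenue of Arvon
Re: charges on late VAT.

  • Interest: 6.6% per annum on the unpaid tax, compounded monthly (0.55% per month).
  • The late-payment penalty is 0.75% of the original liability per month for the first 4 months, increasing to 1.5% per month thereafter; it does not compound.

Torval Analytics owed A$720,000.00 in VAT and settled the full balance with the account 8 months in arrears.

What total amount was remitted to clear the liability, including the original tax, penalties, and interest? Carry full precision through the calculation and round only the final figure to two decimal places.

A$817,096.59

Penalty, months 1–4: 4 × 0.75% × A$720,000.00 = A$21,600.00
Penalty, months 5–8: 4 × 1.5% × A$720,000.00 = A$43,200.00
Interest: A$720,000.00 × ((1 + 0.0055)^8 − 1) = A$720,000.00 × 0.0448564… = A$32,296.5946…
Total = A$720,000.00 + A$64,800.0000 + A$32,296.5946… = A$817,096.59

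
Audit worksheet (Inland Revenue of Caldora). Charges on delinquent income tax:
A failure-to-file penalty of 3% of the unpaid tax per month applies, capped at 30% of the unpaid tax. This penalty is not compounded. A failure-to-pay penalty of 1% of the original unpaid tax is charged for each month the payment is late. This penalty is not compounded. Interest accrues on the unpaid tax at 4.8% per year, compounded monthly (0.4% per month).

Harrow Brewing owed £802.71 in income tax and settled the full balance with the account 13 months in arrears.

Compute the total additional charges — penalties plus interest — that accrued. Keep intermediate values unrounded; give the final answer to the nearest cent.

£387.92

Failure-to-file: 13 × 3% × £802.71 = £313.06…, capped at 30% × £802.71 = £240.81…
Failure-to-pay penalty: 13 × 1% × £802.71 = £104.35…
Interest: £802.71 × ((1 + 0.004)^13 − 1) = £802.71 × 0.0532665… = £42.7575…
Penalties + interest = £345.1653 + £42.7575… = £387.92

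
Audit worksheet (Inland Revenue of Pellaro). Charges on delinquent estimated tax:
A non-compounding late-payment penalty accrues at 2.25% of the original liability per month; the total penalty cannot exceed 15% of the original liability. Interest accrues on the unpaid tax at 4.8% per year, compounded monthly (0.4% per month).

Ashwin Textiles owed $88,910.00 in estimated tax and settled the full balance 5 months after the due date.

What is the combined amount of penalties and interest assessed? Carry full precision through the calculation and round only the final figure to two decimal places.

Penalty: 5 × 2.25% × $88,910.00 = $10,002.38… (below the 15% cap of $13,336.50)
Interest: $88,910.00 × ((1 + 0.004)^5 − 1) = $88,910.00 × 0.0201606… = $1,792.4826…
Penalties + interest = $10,002.3750 + $1,792.4826… = $11,794.86

$11,794.86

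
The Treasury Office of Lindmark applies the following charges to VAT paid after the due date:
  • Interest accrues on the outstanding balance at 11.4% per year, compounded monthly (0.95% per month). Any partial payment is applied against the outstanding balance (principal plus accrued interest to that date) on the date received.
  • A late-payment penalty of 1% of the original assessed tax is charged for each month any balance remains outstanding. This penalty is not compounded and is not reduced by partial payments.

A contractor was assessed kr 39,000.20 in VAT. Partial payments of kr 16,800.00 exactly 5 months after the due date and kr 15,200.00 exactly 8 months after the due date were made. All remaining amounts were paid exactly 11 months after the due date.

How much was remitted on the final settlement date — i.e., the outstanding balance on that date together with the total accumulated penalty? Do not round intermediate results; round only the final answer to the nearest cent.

kr 14,146.99

Balance at month 5: kr 39,000.2000 × (1 + 0.0095)^5 = kr 40,888.2431…
After kr 16,800.00 payment: kr 40,888.2431… − kr 16,800.00 = kr 24,088.2431…
Balance at month 8: kr 24,088.2431… × (1 + 0.0095)^3 = kr 24,781.3006…
After kr 15,200.00 payment: kr 24,781.3006… − kr 15,200.00 = kr 9,581.3006…
Balance at month 11: kr 9,581.3006… × (1 + 0.0095)^3 = kr 9,856.9700…
Penalty: 11 × 1% × kr 39,000.20 = kr 4,290.02…
Final settlement = outstanding balance + penalty = kr 9,856.9700… + kr 4,290.02… = kr 14,146.99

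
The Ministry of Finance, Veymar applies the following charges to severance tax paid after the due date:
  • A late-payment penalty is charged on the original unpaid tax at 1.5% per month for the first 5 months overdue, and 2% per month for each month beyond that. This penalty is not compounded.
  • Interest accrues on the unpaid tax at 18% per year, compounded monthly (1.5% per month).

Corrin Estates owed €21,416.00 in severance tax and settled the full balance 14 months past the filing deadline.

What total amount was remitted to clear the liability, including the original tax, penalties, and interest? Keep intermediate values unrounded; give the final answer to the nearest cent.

€31,840.36

Penalty, months 1–5: 5 × 1.5% × €21,416.00 = €1,606.20
Penalty, months 6–14: 9 × 2% × €21,416.00 = €3,854.88
Interest: €21,416.00 × ((1 + 0.015)^14 − 1) = €21,416.00 × 0.2317557… = €4,963.2807…
Total = €21,416.00 + €5,461.0800 + €4,963.2807… = €31,840.36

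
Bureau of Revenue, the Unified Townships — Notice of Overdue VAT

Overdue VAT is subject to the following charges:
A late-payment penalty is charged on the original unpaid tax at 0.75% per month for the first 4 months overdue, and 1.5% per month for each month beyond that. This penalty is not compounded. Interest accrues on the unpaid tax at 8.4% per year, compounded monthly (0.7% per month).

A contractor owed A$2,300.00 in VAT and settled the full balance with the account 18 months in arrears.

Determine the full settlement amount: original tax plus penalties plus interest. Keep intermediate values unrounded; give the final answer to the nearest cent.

Penalty, months 1–4: 4 × 0.75% × A$2,300.00 = A$69.00
Penalty, months 5–18: 14 × 1.5% × A$2,300.00 = A$483.00
Interest: A$2,300.00 × ((1 + 0.007)^18 − 1) = A$2,300.00 × 0.1337844… = A$307.7041…
Total = A$2,300.00 + A$552.0000 + A$307.7041… = A$3,159.70

A$3,159.70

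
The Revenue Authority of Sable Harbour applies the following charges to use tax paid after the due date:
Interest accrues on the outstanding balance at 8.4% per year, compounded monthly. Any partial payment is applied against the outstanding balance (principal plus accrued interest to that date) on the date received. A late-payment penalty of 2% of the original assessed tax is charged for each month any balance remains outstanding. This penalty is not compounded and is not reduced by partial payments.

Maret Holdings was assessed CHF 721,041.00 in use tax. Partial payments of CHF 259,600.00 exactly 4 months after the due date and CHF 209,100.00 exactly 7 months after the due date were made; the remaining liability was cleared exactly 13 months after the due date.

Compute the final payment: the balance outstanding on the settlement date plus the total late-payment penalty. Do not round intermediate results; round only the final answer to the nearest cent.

Monthly rate = 8.4% ÷ 12 = 0.7%
Balance at month 4: CHF 721,041.0000 × (1 + 0.007)^4 = CHF 741,443.1251…
After CHF 259,600.00 payment: CHF 741,443.1251… − CHF 259,600.00 = CHF 481,843.1251…
Balance at month 7: CHF 481,843.1251… × (1 + 0.007)^3 = CHF 492,032.8269…
After CHF 209,100.00 payment: CHF 492,032.8269… − CHF 209,100.00 = CHF 282,932.8269…
Balance at month 13: CHF 282,932.8269… × (1 + 0.007)^6 = CHF 295,025.9124…
Penalty: 13 × 2% × CHF 721,041.00 = CHF 187,470.66
Final settlement = outstanding balance + penalty = CHF 295,025.9124… + CHF 187,470.66 = CHF 482,496.57

CHF 482,496.57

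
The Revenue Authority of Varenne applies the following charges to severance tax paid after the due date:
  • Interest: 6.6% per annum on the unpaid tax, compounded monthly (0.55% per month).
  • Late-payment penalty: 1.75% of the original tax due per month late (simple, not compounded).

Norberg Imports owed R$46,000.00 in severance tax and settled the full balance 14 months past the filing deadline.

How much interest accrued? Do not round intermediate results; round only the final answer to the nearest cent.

Interest: R$46,000.00 × ((1 + 0.0055)^14 − 1) = R$46,000.00 × 0.0798142… = R$3,671.4549…

R$3,671.45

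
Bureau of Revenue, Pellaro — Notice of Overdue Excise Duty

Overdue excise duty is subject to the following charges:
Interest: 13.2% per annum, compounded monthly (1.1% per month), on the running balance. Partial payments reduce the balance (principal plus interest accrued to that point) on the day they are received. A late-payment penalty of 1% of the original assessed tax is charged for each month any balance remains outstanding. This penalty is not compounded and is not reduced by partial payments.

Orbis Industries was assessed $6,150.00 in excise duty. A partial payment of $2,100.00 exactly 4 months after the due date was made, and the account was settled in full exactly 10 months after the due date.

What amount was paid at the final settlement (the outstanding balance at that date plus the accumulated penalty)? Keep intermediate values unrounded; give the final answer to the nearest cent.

$5,233.52

Balance at month 4: $6,150.0000 × (1 + 0.011)^4 = $6,425.0977…
After $2,100.00 payment: $6,425.0977… − $2,100.00 = $4,325.0977…
Balance at month 10: $4,325.0977… × (1 + 0.011)^6 = $4,618.5203…
Penalty: 10 × 1% × $6,150.00 = $615.00
Final settlement = outstanding balance + penalty = $4,618.5203… + $615.00 = $5,233.52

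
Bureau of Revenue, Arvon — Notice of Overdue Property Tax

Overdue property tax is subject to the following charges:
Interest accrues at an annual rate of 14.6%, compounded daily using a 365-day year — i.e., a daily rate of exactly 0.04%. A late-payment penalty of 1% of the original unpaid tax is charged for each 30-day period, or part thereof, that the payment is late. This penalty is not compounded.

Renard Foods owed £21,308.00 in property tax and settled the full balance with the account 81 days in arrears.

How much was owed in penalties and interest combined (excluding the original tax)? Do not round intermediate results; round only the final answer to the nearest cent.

£1,340.78

Penalty periods: ⌈81/30⌉ = 3; penalty = 3 × 1% × £21,308.00 = £639.24
Interest: £21,308.00 × ((1 + 0.0004)^81 − 1) = £21,308.00 × 0.03292390… = £701.5425…
Penalties + interest = £639.2400 + £701.5425… = £1,340.78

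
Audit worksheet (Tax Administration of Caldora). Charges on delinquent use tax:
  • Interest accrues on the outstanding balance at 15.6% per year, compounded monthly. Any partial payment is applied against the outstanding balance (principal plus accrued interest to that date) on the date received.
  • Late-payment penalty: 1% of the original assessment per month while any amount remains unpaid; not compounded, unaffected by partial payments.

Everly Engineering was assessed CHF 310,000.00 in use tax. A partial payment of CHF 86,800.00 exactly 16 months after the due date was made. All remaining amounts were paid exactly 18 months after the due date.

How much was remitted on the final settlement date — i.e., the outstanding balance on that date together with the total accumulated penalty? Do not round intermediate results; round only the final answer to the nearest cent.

Monthly rate = 15.6% ÷ 12 = 1.3%
Balance at month 16: CHF 310,000.0000 × (1 + 0.013)^16 = CHF 381,164.8283…
After CHF 86,800.00 payment: CHF 381,164.8283… − CHF 86,800.00 = CHF 294,364.8283…
Balance at month 18: CHF 294,364.8283… × (1 + 0.013)^2 = CHF 302,068.0615…
Penalty: 18 × 1% × CHF 310,000.00 = CHF 55,800.00
Final settlement = outstanding balance + penalty = CHF 302,068.0615… + CHF 55,800.00 = CHF 357,868.06

CHF 357,868.06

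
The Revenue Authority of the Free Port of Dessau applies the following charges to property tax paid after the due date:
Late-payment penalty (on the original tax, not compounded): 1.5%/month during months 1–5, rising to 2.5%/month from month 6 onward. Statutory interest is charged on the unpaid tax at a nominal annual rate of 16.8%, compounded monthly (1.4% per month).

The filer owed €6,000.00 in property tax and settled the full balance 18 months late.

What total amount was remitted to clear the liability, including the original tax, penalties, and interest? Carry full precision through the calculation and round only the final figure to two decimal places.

€10,106.10

Penalty, months 1–5: 5 × 1.5% × €6,000.00 = €450.00
Penalty, months 6–18: 13 × 2.5% × €6,000.00 = €1,950.00
Interest: €6,000.00 × ((1 + 0.014)^18 − 1) = €6,000.00 × 0.2843494… = €1,706.0964…
Total = €6,000.00 + €2,400.0000 + €1,706.0964… = €10,106.10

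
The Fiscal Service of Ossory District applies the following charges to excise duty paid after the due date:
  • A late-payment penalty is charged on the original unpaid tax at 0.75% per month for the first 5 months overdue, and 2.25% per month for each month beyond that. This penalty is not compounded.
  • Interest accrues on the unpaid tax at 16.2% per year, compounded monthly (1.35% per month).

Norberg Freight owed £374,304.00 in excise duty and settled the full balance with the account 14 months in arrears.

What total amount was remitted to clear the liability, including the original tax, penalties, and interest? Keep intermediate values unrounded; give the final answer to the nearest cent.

Penalty, months 1–5: 5 × 0.75% × £374,304.00 = £14,036.40
Penalty, months 6–14: 9 × 2.25% × £374,304.00 = £75,796.56
Interest: £374,304.00 × ((1 + 0.0135)^14 − 1) = £374,304.00 × 0.2065145… = £77,299.2000…
Total = £374,304.00 + £89,832.9600 + £77,299.2000… = £541,436.16

£541,436.16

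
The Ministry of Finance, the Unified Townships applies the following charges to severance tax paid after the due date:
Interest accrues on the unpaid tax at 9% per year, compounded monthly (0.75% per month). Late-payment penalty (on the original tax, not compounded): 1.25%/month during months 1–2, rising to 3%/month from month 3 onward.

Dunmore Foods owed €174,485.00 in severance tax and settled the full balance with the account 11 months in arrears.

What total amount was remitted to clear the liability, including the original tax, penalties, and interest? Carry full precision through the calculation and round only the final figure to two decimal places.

Penalty, months 1–2: 2 × 1.25% × €174,485.00 = €4,362.13…
Penalty, months 3–11: 9 × 3% × €174,485.00 = €47,110.95
Interest: €174,485.00 × ((1 + 0.0075)^11 − 1) = €174,485.00 × 0.0856644… = €14,947.1554…
Total = €174,485.00 + €51,473.0750 + €14,947.1554… = €240,905.23

€240,905.23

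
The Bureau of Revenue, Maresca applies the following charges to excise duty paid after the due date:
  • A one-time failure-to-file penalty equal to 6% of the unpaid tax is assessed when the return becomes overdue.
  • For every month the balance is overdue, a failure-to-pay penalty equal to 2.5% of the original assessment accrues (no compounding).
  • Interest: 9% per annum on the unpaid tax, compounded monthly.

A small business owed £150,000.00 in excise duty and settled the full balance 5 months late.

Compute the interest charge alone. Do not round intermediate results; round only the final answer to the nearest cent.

Interest (9%/yr ÷ 12 = 0.75%/month): £150,000.00 × ((1 + 0.0075)^5 − 1) = £5,710.0102…

£5,710.01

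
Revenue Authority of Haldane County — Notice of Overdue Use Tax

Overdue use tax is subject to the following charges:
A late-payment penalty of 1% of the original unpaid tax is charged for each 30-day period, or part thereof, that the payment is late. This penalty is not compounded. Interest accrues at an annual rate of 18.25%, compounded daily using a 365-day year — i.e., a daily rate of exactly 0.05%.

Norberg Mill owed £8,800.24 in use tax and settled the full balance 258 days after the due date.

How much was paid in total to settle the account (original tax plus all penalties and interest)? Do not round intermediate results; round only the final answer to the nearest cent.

£10,803.64

Penalty periods: ⌈258/30⌉ = 9; penalty = 9 × 1% × £8,800.24 = £792.02…
Interest: £8,800.24 × ((1 + 0.0005)^258 − 1) = £8,800.24 × 0.13765345… = £1,211.3834…
Total = £8,800.24 + £792.0216 + £1,211.3834… = £10,803.64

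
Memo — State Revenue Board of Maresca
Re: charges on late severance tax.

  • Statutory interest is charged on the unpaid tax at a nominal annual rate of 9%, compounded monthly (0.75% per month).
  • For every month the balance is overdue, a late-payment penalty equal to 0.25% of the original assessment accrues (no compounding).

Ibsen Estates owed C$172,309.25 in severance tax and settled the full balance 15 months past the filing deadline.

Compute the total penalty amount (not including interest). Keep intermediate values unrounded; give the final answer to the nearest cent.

Late-payment penalty = 0.25% × C$172,309.25 × 15 mo = C$6,461.60…

C$6,461.60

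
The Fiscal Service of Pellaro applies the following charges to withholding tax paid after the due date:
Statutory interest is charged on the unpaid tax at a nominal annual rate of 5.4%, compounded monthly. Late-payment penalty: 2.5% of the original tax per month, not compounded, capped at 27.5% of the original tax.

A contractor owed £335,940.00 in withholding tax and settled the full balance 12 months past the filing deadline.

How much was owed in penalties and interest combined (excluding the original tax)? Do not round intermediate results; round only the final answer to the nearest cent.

Penalty (uncapped): 12 × 2.5% × £335,940.00 = £100,782.00; cap = 27.5% × £335,940.00 = £92,383.50 → penalty = £92,383.50
Interest (5.4%/yr ÷ 12 = 0.45%/month): £335,940.00 × ((1 + 0.0045)^12 − 1) = £18,596.5473…
Penalties + interest = £92,383.5000 + £18,596.5473… = £110,980.05

£110,980.05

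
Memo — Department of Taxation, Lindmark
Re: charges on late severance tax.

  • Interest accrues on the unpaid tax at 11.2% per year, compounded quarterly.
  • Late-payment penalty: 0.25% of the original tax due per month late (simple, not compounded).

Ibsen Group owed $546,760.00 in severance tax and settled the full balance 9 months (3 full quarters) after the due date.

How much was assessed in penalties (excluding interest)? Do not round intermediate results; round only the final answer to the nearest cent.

Late-payment penalty = 0.25% × $546,760.00 × 9 mo = $12,302.10

$12,302.10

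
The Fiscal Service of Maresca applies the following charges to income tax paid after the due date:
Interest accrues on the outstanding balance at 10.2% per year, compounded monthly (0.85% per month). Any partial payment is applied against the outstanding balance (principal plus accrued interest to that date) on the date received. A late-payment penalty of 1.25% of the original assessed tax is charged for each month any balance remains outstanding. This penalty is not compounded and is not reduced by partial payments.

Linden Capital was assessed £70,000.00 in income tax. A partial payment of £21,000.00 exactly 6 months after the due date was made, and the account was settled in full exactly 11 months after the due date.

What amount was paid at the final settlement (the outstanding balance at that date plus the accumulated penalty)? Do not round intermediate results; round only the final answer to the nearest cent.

Balance at month 6: £70,000.0000 × (1 + 0.0085)^6 = £73,646.7278…
After £21,000.00 payment: £73,646.7278… − £21,000.00 = £52,646.7278…
Balance at month 11: £52,646.7278… × (1 + 0.0085)^5 = £54,922.5757…
Penalty: 11 × 1.25% × £70,000.00 = £9,625.00
Final settlement = outstanding balance + penalty = £54,922.5757… + £9,625.00 = £64,547.58

£64,547.58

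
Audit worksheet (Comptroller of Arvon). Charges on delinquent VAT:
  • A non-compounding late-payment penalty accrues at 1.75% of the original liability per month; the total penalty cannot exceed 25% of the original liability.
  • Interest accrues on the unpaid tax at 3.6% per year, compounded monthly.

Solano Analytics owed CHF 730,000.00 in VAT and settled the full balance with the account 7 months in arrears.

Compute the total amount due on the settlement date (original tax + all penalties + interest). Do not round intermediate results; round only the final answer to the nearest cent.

Penalty: 7 × 1.75% × CHF 730,000.00 = CHF 89,425.00 (below the 25% cap of CHF 182,500.00)
Interest (3.6%/yr ÷ 12 = 0.3%/month): CHF 730,000.00 × ((1 + 0.003)^7 − 1) = CHF 15,468.6619…
Total = CHF 730,000.00 + CHF 89,425.0000 + CHF 15,468.6619… = CHF 834,893.66

CHF 834,893.66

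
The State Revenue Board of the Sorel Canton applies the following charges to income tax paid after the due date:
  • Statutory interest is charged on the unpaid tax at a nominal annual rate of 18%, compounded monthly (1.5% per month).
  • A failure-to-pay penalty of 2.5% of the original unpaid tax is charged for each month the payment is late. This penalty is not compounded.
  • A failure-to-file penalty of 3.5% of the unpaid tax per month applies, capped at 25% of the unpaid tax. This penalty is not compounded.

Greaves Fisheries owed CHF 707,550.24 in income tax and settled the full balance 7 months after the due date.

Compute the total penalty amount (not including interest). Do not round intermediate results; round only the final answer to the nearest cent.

CHF 297,171.10

Failure-to-file: 7 × 3.5% × CHF 707,550.24 = CHF 173,349.81… (under the 25% cap)
Failure-to-pay penalty = 2.5% × CHF 707,550.24 × 7 mo = CHF 123,821.29…
Total penalty = CHF 173,349.81… + CHF 123,821.29… = CHF 297,171.10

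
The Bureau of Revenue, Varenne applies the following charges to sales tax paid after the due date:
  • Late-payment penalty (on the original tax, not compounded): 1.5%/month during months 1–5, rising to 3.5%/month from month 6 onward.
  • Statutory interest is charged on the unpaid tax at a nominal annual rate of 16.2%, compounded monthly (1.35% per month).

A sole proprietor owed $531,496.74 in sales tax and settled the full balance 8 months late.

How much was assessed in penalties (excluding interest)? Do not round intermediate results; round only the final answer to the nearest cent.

Penalty, months 1–5: 5 × 1.5% × $531,496.74 = $39,862.26…
Penalty, months 6–8: 3 × 3.5% × $531,496.74 = $55,807.16…
Total penalty = $39,862.26… + $55,807.16… = $95,669.41

$95,669.41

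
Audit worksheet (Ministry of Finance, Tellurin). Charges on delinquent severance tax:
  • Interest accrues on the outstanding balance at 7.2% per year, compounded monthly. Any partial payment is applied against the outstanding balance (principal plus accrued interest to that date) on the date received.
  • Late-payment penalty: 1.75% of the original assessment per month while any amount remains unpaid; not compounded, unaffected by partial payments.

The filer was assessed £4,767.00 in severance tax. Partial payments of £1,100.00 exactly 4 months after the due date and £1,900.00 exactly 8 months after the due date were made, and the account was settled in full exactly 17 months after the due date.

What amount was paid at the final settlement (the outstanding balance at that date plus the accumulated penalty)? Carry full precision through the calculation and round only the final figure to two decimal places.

£3,501.42

Monthly rate = 7.2% ÷ 12 = 0.6%
Balance at month 4: £4,767.0000 × (1 + 0.006)^4 = £4,882.4418…
After £1,100.00 payment: £4,882.4418… − £1,100.00 = £3,782.4418…
Balance at month 8: £3,782.4418… × (1 + 0.006)^4 = £3,874.0407…
After £1,900.00 payment: £3,874.0407… − £1,900.00 = £1,974.0407…
Balance at month 17: £1,974.0407… × (1 + 0.006)^9 = £2,083.2334…
Penalty: 17 × 1.75% × £4,767.00 = £1,418.18…
Final settlement = outstanding balance + penalty = £2,083.2334… + £1,418.18… = £3,501.42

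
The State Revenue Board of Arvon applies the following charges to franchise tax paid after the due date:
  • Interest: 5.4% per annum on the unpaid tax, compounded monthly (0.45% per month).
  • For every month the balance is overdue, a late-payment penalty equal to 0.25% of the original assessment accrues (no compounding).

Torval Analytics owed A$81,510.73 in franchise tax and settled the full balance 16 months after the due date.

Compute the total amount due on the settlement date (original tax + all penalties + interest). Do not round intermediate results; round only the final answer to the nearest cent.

Late-payment penalty: 16 × 0.25% × A$81,510.73 = A$3,260.43…
Interest: A$81,510.73 × ((1 + 0.0045)^16 − 1) = A$81,510.73 × 0.0744818… = A$6,071.0646…
Total = A$81,510.73 + A$3,260.4292 + A$6,071.0646… = A$90,842.22

A$90,842.22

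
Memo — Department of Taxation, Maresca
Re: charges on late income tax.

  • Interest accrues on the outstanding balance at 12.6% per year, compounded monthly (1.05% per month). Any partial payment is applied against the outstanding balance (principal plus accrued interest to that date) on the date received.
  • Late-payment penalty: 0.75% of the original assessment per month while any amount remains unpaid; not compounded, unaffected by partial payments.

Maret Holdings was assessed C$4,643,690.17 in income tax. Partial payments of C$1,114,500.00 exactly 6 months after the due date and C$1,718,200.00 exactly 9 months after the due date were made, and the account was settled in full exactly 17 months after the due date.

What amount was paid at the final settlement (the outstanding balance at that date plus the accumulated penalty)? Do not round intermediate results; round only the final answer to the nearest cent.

C$3,019,934.42

Balance at month 6: C$4,643,690.1700 × (1 + 0.0105)^6 = C$4,944,030.5166…
After C$1,114,500.00 payment: C$4,944,030.5166… − C$1,114,500.00 = C$3,829,530.5166…
Balance at month 9: C$3,829,530.5166… × (1 + 0.0105)^3 = C$3,951,431.7782…
After C$1,718,200.00 payment: C$3,951,431.7782… − C$1,718,200.00 = C$2,233,231.7782…
Balance at month 17: C$2,233,231.7782… × (1 + 0.0105)^8 = C$2,427,863.9240…
Penalty: 17 × 0.75% × C$4,643,690.17 = C$592,070.50…
Final settlement = outstanding balance + penalty = C$2,427,863.9240… + C$592,070.50… = C$3,019,934.42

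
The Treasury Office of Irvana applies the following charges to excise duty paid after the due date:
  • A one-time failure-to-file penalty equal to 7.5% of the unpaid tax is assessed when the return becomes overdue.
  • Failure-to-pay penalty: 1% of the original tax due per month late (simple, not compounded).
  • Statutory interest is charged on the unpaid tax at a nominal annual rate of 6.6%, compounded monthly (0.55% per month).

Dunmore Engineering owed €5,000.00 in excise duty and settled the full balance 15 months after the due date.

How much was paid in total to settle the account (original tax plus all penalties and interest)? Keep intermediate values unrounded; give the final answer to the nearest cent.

€6,553.77

Failure-to-file penalty: 7.5% × €5,000.00 = €375.00
Failure-to-pay penalty = 1% × €5,000.00 × 15 mo = €750.00
Interest: €5,000.00 × ((1 + 0.0055)^15 − 1) = €5,000.00 × 0.0857532… = €428.7661…
Total = €5,000.00 + €1,125.0000 + €428.7661… = €6,553.77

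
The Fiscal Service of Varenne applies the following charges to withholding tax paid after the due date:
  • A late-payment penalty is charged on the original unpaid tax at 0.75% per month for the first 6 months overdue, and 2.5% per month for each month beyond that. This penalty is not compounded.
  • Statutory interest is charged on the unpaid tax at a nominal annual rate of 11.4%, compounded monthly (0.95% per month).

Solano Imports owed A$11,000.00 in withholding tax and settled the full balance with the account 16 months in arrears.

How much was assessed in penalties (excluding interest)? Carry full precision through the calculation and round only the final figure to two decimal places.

Penalty, months 1–6: 6 × 0.75% × A$11,000.00 = A$495.00
Penalty, months 7–16: 10 × 2.5% × A$11,000.00 = A$2,750.00
Total penalty = A$495.00 + A$2,750.00 = A$3,245.00

A$3,245.00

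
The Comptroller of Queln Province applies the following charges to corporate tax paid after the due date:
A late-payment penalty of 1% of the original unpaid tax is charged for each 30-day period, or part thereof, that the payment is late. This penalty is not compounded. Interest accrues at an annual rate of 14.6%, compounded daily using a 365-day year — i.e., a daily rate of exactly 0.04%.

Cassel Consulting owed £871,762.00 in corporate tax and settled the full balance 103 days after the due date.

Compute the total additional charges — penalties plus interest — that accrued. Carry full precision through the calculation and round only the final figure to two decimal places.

£71,529.74

Penalty periods: ⌈103/30⌉ = 4; penalty = 4 × 1% × £871,762.00 = £34,870.48
Interest: £871,762.00 × ((1 + 0.0004)^103 − 1) = £871,762.00 × 0.04205191… = £36,659.2594…
Penalties + interest = £34,870.4800 + £36,659.2594… = £71,529.74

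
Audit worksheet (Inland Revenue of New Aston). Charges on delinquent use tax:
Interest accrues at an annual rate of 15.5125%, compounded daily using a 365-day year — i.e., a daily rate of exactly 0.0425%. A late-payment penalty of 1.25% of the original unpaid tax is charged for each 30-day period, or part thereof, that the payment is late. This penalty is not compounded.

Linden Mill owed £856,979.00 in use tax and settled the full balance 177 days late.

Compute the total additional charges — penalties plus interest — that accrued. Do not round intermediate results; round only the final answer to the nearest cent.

£131,211.60

Penalty periods: ⌈177/30⌉ = 6; penalty = 6 × 1.25% × £856,979.00 = £64,273.43…
Interest: £856,979.00 × ((1 + 0.000425)^177 − 1) = £856,979.00 × 0.07810947… = £66,938.1780…
Penalties + interest = £64,273.4250 + £66,938.1780… = £131,211.60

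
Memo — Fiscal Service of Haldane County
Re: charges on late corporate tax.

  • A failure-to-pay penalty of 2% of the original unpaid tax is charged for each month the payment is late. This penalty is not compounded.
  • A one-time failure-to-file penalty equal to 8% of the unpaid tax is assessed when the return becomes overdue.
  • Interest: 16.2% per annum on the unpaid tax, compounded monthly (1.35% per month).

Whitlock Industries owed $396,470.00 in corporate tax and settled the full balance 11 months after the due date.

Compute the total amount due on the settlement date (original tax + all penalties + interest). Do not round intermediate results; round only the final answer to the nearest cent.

Failure-to-file penalty: 8% × $396,470.00 = $31,717.60
Failure-to-pay penalty: 11 × 2% × $396,470.00 = $87,223.40
Interest: $396,470.00 × ((1 + 0.0135)^11 − 1) = $396,470.00 × 0.1589409… = $63,015.2918…
Total = $396,470.00 + $118,941.0000 + $63,015.2918… = $578,426.29

$578,426.29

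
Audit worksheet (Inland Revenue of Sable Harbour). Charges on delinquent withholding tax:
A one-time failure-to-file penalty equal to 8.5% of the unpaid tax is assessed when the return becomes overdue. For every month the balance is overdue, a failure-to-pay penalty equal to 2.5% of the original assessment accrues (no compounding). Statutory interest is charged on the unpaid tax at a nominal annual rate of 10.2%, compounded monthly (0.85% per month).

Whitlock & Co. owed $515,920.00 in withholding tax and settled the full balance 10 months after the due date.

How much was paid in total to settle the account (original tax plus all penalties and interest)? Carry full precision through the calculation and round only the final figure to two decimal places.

$734,322.38

Failure-to-file penalty: 8.5% × $515,920.00 = $43,853.20
Failure-to-pay penalty: 10 × 2.5% × $515,920.00 = $128,980.00
Interest: $515,920.00 × ((1 + 0.0085)^10 − 1) = $515,920.00 × 0.0883261… = $45,569.1770…
Total = $515,920.00 + $172,833.2000 + $45,569.1770… = $734,322.38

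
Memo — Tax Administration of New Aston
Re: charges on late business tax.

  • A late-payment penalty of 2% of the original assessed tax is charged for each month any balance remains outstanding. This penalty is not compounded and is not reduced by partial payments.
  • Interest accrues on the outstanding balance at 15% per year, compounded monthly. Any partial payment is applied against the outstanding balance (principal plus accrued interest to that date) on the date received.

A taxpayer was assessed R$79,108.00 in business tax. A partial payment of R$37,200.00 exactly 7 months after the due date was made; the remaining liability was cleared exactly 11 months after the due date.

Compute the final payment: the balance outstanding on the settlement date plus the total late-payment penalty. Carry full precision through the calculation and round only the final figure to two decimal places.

R$68,999.92

Monthly rate = 15% ÷ 12 = 1.25%
Balance at month 7: R$79,108.0000 × (1 + 0.0125)^7 = R$86,294.9990…
After R$37,200.00 payment: R$86,294.9990… − R$37,200.00 = R$49,094.9990…
Balance at month 11: R$49,094.9990… × (1 + 0.0125)^4 = R$51,596.1603…
Penalty: 11 × 2% × R$79,108.00 = R$17,403.76
Final settlement = outstanding balance + penalty = R$51,596.1603… + R$17,403.76 = R$68,999.92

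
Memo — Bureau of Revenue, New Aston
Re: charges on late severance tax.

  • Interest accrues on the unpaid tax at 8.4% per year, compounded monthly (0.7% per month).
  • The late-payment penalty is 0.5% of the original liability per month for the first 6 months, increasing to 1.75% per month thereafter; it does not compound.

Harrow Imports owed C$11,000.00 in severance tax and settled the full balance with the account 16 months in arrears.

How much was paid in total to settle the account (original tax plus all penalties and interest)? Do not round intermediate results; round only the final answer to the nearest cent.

C$14,553.84

Penalty, months 1–6: 6 × 0.5% × C$11,000.00 = C$330.00
Penalty, months 7–16: 10 × 1.75% × C$11,000.00 = C$1,925.00
Interest: C$11,000.00 × ((1 + 0.007)^16 − 1) = C$11,000.00 × 0.1180765… = C$1,298.8418…
Total = C$11,000.00 + C$2,255.0000 + C$1,298.8418… = C$14,553.84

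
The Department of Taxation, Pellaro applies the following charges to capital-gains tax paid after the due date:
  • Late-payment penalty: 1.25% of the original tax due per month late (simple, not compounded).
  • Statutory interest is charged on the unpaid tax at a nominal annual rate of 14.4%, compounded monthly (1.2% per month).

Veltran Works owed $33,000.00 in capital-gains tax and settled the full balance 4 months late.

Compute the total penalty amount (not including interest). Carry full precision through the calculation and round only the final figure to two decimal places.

$1,650.00

Late-payment penalty = 1.25% × $33,000.00 × 4 mo = $1,650.00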